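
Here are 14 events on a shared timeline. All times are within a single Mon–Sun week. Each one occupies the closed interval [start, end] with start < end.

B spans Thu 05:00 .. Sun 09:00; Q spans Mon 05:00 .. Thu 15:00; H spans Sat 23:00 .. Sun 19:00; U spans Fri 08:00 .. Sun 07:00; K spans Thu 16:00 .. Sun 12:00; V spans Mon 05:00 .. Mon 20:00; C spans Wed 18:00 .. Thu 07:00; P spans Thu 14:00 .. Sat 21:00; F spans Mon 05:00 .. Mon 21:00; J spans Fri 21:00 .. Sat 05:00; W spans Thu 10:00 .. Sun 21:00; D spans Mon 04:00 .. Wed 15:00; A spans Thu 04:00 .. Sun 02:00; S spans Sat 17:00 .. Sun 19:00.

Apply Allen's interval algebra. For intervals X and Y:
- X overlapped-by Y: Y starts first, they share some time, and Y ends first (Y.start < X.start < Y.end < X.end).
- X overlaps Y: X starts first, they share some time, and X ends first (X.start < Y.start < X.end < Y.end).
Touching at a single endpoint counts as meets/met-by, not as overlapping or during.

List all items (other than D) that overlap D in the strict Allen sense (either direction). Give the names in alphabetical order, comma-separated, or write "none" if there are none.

Target D = [Mon 04:00, Wed 15:00].
A [Thu 04:00, Sun 02:00] → after → no.
B [Thu 05:00, Sun 09:00] → after → no.
C [Wed 18:00, Thu 07:00] → after → no.
F [Mon 05:00, Mon 21:00] → during → no.
H [Sat 23:00, Sun 19:00] → after → no.
J [Fri 21:00, Sat 05:00] → after → no.
K [Thu 16:00, Sun 12:00] → after → no.
P [Thu 14:00, Sat 21:00] → after → no.
Q [Mon 05:00, Thu 15:00] → overlapped-by → yes.
S [Sat 17:00, Sun 19:00] → after → no.
U [Fri 08:00, Sun 07:00] → after → no.
V [Mon 05:00, Mon 20:00] → during → no.
W [Thu 10:00, Sun 21:00] → after → no.
Result: Q.

Q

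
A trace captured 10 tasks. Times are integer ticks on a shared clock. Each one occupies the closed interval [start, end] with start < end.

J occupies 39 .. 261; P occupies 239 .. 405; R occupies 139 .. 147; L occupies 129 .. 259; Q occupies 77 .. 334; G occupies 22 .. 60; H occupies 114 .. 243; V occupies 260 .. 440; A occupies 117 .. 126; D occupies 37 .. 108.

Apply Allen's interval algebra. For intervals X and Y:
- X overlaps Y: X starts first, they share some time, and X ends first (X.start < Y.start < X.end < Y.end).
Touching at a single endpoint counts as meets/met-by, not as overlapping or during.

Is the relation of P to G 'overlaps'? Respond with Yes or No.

P = [239, 405], G = [22, 60].
Actual relation of P to G: after.
Asked whether 'overlaps' holds → No.

No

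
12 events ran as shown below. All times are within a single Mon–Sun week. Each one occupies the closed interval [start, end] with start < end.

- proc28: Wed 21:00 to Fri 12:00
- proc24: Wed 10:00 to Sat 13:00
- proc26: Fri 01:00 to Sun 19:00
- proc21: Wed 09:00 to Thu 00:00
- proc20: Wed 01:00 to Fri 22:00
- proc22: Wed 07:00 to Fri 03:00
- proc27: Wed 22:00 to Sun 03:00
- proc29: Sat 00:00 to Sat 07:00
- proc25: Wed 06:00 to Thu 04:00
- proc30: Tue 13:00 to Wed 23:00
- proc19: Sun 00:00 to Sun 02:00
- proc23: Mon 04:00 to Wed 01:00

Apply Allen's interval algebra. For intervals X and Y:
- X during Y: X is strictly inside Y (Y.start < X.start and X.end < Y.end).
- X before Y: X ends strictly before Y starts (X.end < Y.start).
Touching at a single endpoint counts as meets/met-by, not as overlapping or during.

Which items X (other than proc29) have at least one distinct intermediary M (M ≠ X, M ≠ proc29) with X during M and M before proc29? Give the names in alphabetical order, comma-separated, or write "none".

Target proc29 = [Sat 00:00, Sat 07:00].
Intermediaries M with M before proc29: proc20, proc21, proc22, proc23, proc25, proc28, proc30.
Via proc20 — items with X during proc20: proc21, proc22, proc25, proc28.
Via proc21 — items with X during proc21: none.
Via proc22 — items with X during proc22: proc21.
Via proc23 — items with X during proc23: none.
Via proc25 — items with X during proc25: proc21.
Via proc28 — items with X during proc28: none.
Via proc30 — items with X during proc30: none.
Union: proc21, proc22, proc25, proc28.

proc21, proc22, proc25, proc28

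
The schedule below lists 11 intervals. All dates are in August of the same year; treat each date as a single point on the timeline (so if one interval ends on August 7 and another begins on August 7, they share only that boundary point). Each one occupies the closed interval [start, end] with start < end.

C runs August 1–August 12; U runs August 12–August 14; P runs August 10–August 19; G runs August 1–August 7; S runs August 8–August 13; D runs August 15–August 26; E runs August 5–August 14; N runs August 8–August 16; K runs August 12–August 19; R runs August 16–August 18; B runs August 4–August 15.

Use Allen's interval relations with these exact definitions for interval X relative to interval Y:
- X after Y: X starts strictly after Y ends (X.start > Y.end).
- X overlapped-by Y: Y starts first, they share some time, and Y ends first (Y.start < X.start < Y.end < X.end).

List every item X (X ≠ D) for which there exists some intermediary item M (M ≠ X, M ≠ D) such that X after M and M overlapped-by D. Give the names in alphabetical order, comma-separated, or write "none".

none

Target D = [August 15, August 26].
Intermediaries M with M overlapped-by D: none.
Union: none.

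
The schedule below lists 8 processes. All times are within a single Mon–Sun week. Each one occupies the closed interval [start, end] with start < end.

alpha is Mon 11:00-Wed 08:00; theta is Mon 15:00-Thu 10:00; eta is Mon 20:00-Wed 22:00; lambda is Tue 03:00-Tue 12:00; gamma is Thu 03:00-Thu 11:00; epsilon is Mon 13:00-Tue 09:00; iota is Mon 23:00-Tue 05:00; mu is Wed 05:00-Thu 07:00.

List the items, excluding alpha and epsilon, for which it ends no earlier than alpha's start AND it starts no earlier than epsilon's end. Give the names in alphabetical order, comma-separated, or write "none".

Conditions: its end is no earlier than alpha's start (X.end >= Mon 11:00) AND its start is no earlier than epsilon's end (X.start >= Tue 09:00).
eta: end Wed 22:00 >= Mon 11:00? ✓; start Mon 20:00 >= Tue 09:00? ✗ → no.
gamma: end Thu 11:00 >= Mon 11:00? ✓; start Thu 03:00 >= Tue 09:00? ✓ → yes.
iota: end Tue 05:00 >= Mon 11:00? ✓; start Mon 23:00 >= Tue 09:00? ✗ → no.
lambda: end Tue 12:00 >= Mon 11:00? ✓; start Tue 03:00 >= Tue 09:00? ✗ → no.
mu: end Thu 07:00 >= Mon 11:00? ✓; start Wed 05:00 >= Tue 09:00? ✓ → yes.
theta: end Thu 10:00 >= Mon 11:00? ✓; start Mon 15:00 >= Tue 09:00? ✗ → no.
Result: gamma, mu.

gamma, mu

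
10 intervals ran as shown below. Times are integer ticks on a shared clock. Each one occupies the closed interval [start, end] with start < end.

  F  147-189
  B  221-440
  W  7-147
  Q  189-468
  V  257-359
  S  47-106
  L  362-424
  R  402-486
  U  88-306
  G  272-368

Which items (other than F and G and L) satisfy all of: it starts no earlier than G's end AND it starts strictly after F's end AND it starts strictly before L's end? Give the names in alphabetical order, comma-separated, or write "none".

R

Conditions: its start is no earlier than G's end (X.start >= 368) AND its start is strictly after F's end (X.start > 189) AND its start is strictly before L's end (X.start < 424).
B: start 221 >= 368? ✗; start 221 > 189? ✓; start 221 < 424? ✓ → no.
Q: start 189 >= 368? ✗; start 189 > 189? ✗; start 189 < 424? ✓ → no.
R: start 402 >= 368? ✓; start 402 > 189? ✓; start 402 < 424? ✓ → yes.
S: start 47 >= 368? ✗; start 47 > 189? ✗; start 47 < 424? ✓ → no.
U: start 88 >= 368? ✗; start 88 > 189? ✗; start 88 < 424? ✓ → no.
V: start 257 >= 368? ✗; start 257 > 189? ✓; start 257 < 424? ✓ → no.
W: start 7 >= 368? ✗; start 7 > 189? ✗; start 7 < 424? ✓ → no.
Result: R.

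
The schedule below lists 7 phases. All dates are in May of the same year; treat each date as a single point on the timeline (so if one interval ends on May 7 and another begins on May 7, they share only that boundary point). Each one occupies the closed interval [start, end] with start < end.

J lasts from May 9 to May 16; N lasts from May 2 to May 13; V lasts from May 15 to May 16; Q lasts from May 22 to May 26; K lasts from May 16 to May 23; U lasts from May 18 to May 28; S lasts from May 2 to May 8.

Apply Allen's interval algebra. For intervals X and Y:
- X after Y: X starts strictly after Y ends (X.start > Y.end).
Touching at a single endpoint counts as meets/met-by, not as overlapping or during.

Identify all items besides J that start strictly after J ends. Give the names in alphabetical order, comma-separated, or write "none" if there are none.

Target J = [May 9, May 16].
K [May 16, May 23] → met-by → no.
N [May 2, May 13] → overlaps → no.
Q [May 22, May 26] → after → yes.
S [May 2, May 8] → before → no.
U [May 18, May 28] → after → yes.
V [May 15, May 16] → finishes → no.
Result: Q, U.

Q, U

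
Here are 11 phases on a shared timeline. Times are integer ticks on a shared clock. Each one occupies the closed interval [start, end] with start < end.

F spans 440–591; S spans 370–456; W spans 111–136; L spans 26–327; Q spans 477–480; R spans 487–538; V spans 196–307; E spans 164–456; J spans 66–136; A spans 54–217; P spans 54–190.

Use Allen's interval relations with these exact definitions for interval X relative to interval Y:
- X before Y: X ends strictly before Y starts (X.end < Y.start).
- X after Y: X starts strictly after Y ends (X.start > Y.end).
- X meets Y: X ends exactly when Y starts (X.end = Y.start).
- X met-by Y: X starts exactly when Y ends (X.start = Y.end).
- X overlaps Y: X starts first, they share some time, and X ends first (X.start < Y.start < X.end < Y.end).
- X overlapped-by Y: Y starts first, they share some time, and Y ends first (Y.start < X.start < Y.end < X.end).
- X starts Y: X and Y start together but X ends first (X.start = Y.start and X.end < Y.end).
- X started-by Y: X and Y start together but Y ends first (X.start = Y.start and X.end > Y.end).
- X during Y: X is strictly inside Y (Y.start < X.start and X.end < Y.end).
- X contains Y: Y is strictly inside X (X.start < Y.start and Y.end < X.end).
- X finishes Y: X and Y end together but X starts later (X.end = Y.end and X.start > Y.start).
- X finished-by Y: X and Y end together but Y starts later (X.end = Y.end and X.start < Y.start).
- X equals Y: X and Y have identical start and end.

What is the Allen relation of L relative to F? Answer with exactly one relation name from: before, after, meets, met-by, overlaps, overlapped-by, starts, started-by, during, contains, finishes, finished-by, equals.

L = [26, 327]; F = [440, 591].
Compare endpoints: L.start < F.start, L.start < F.end, L.end < F.start, L.end < F.end.
That pattern is 'before'.

before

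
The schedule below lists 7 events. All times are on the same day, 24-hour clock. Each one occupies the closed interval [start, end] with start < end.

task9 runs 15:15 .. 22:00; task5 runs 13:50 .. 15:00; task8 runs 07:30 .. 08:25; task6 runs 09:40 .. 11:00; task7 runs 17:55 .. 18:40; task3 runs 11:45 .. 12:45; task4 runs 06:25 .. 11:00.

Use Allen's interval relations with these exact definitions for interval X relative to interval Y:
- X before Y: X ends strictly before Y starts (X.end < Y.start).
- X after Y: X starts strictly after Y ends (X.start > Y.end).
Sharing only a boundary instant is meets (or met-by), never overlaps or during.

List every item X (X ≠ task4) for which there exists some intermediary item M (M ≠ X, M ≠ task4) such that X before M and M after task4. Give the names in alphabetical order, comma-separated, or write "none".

Target task4 = [06:25, 11:00].
Intermediaries M with M after task4: task3, task5, task7, task9.
Via task3 — items with X before task3: task6, task8.
Via task5 — items with X before task5: task3, task6, task8.
Via task7 — items with X before task7: task3, task5, task6, task8.
Via task9 — items with X before task9: task3, task5, task6, task8.
Union: task3, task5, task6, task8.

task3, task5, task6, task8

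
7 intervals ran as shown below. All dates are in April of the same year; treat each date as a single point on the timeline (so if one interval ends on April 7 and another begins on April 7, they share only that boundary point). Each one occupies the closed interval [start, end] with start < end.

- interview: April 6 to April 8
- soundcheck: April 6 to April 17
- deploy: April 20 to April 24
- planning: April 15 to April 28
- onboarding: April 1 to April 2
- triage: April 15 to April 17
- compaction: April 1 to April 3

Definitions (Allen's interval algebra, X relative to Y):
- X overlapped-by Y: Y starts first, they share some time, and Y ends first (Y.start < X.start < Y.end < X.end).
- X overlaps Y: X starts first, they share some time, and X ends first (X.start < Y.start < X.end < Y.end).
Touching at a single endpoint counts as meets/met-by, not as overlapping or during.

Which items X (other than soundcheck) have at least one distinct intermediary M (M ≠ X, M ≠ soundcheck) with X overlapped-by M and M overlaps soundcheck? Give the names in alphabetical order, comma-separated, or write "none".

none

Target soundcheck = [April 6, April 17].
Intermediaries M with M overlaps soundcheck: none.
Union: none.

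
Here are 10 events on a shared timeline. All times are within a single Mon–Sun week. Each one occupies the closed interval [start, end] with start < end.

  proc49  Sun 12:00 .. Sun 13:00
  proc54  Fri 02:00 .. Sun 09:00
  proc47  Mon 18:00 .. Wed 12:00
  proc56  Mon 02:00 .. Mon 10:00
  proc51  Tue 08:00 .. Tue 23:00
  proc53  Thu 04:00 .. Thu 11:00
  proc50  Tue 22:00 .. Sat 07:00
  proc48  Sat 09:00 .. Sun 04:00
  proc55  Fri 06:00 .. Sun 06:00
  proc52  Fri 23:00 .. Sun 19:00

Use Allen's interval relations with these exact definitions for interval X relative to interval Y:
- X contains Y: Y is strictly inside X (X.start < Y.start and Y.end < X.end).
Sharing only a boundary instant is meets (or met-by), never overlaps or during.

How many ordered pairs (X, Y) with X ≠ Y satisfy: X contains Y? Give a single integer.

Checking all 90 ordered pairs for relation 'contains'; matching pairs in alphabetical order:
(proc47, proc51): proc47 contains proc51 ✓
(proc50, proc53): proc50 contains proc53 ✓
(proc52, proc48): proc52 contains proc48 ✓
(proc52, proc49): proc52 contains proc49 ✓
(proc54, proc48): proc54 contains proc48 ✓
(proc54, proc55): proc54 contains proc55 ✓
(proc55, proc48): proc55 contains proc48 ✓
Count: 7.

7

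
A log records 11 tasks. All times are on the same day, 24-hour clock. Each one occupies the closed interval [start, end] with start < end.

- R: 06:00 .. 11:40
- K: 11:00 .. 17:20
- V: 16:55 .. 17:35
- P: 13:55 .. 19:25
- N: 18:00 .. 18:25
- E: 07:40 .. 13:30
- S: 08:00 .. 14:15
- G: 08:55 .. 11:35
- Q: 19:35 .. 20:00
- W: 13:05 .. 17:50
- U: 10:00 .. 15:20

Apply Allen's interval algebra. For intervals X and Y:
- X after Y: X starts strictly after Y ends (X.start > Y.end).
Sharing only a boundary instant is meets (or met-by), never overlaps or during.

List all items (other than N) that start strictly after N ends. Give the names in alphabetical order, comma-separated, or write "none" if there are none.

Target N = [18:00, 18:25].
E [07:40, 13:30] → before → no.
G [08:55, 11:35] → before → no.
K [11:00, 17:20] → before → no.
P [13:55, 19:25] → contains → no.
Q [19:35, 20:00] → after → yes.
R [06:00, 11:40] → before → no.
S [08:00, 14:15] → before → no.
U [10:00, 15:20] → before → no.
V [16:55, 17:35] → before → no.
W [13:05, 17:50] → before → no.
Result: Q.

Q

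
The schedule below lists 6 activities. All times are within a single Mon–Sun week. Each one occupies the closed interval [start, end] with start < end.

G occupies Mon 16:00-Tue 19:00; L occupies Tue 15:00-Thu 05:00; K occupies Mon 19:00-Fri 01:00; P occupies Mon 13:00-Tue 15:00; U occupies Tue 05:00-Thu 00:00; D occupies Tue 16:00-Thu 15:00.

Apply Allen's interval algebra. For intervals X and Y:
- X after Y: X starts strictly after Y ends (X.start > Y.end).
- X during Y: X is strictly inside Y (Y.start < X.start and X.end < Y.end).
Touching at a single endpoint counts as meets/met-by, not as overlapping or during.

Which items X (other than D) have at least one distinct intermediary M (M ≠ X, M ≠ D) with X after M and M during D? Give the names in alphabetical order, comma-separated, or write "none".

none

Target D = [Tue 16:00, Thu 15:00].
Intermediaries M with M during D: none.
Union: none.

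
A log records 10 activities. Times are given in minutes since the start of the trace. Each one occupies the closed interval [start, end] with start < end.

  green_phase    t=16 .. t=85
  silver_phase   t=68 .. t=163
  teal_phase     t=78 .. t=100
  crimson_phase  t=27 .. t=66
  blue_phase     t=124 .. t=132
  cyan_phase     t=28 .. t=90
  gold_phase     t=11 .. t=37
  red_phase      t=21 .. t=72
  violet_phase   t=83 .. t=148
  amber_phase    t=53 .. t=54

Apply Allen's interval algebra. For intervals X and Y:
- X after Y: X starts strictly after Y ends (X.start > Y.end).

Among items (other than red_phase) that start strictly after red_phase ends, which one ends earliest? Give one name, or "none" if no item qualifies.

teal_phase

Target red_phase = [t=21, t=72].
amber_phase [t=53, t=54] → during → excluded.
blue_phase [t=124, t=132] → after → candidate.
crimson_phase [t=27, t=66] → during → excluded.
cyan_phase [t=28, t=90] → overlapped-by → excluded.
gold_phase [t=11, t=37] → overlaps → excluded.
green_phase [t=16, t=85] → contains → excluded.
silver_phase [t=68, t=163] → overlapped-by → excluded.
teal_phase [t=78, t=100] → after → candidate.
violet_phase [t=83, t=148] → after → candidate.
Among candidates, earliest end is t=100 → teal_phase.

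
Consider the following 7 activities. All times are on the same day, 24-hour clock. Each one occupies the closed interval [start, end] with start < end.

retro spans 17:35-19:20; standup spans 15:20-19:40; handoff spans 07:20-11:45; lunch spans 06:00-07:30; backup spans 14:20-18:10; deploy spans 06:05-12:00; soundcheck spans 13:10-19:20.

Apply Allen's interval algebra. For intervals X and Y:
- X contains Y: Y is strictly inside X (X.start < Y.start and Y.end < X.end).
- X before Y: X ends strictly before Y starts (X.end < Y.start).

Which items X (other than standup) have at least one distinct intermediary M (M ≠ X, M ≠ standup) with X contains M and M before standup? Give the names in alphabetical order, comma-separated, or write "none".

Target standup = [15:20, 19:40].
Intermediaries M with M before standup: deploy, handoff, lunch.
Via deploy — items with X contains deploy: none.
Via handoff — items with X contains handoff: deploy.
Via lunch — items with X contains lunch: none.
Union: deploy.

deploy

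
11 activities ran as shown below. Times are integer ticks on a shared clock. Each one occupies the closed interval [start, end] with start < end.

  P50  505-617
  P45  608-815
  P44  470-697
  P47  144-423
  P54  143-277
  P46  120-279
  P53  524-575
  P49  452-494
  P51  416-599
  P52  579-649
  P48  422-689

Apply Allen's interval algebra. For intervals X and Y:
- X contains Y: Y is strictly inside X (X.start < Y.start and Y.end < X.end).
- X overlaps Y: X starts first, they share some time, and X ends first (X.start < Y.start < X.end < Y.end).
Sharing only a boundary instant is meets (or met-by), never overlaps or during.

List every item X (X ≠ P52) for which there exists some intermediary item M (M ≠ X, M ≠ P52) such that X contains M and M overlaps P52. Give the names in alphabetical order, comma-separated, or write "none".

P44, P48

Target P52 = [579, 649].
Intermediaries M with M overlaps P52: P50, P51.
Via P50 — items with X contains P50: P44, P48.
Via P51 — items with X contains P51: none.
Union: P44, P48.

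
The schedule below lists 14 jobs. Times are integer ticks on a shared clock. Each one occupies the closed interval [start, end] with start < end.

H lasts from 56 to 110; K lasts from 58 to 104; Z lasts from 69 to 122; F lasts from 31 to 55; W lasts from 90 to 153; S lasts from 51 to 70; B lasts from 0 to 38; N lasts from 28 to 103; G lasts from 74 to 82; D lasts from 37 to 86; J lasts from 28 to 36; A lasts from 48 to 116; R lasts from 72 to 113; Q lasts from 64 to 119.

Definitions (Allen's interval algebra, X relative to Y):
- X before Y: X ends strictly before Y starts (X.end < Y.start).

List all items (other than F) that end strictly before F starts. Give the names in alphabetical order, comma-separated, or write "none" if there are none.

Target F = [31, 55].
A [48, 116] → overlapped-by → no.
B [0, 38] → overlaps → no.
D [37, 86] → overlapped-by → no.
G [74, 82] → after → no.
H [56, 110] → after → no.
J [28, 36] → overlaps → no.
K [58, 104] → after → no.
N [28, 103] → contains → no.
Q [64, 119] → after → no.
R [72, 113] → after → no.
S [51, 70] → overlapped-by → no.
W [90, 153] → after → no.
Z [69, 122] → after → no.
Result: none.

none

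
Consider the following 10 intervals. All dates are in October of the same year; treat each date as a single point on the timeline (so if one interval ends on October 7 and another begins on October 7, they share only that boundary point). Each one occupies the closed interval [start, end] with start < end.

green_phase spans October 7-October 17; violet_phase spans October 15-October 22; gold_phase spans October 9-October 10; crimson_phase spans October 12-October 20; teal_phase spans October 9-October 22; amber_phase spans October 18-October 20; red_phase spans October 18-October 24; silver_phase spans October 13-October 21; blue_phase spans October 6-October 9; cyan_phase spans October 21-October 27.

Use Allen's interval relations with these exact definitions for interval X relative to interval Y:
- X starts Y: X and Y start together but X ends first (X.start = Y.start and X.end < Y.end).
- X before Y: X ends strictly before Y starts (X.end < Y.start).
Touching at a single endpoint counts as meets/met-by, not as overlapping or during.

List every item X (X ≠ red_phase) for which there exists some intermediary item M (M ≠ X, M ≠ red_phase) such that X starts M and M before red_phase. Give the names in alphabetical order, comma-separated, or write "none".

none

Target red_phase = [October 18, October 24].
Intermediaries M with M before red_phase: blue_phase, gold_phase, green_phase.
Via blue_phase — items with X starts blue_phase: none.
Via gold_phase — items with X starts gold_phase: none.
Via green_phase — items with X starts green_phase: none.
Union: none.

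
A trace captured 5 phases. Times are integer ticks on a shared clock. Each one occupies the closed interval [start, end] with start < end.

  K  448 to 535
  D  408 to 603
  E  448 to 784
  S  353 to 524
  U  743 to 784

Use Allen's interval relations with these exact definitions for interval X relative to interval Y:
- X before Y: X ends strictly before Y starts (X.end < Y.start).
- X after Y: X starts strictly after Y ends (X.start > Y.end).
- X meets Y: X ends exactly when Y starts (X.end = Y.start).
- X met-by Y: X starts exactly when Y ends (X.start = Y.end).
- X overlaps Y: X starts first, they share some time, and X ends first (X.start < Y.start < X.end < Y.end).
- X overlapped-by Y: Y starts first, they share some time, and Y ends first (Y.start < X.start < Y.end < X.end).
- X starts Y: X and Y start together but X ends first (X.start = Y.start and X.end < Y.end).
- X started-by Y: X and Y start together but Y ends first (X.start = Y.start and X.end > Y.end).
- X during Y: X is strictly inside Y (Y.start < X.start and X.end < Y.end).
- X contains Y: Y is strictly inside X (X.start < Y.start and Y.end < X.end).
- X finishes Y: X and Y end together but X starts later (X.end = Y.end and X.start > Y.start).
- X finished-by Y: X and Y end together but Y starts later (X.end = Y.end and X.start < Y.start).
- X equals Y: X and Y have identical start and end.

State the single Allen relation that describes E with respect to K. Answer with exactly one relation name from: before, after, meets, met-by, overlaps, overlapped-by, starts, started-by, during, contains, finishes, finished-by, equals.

started-by

E = [448, 784]; K = [448, 535].
Compare endpoints: E.start = K.start, E.start < K.end, E.end > K.start, E.end > K.end.
That pattern is 'started-by'.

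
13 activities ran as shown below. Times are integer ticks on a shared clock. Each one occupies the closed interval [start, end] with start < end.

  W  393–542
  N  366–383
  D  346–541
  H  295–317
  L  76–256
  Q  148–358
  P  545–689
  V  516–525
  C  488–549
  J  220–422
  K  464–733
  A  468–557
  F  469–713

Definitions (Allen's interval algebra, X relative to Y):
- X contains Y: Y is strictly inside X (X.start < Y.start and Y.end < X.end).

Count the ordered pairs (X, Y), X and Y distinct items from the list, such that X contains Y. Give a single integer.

17

Checking all 156 ordered pairs for relation 'contains'; matching pairs in alphabetical order:
(A, C): A contains C ✓
(A, V): A contains V ✓
(C, V): C contains V ✓
(D, N): D contains N ✓
(D, V): D contains V ✓
(F, C): F contains C ✓
(F, P): F contains P ✓
(F, V): F contains V ✓
(J, H): J contains H ✓
(J, N): J contains N ✓
(K, A): K contains A ✓
(K, C): K contains C ✓
(K, F): K contains F ✓
(K, P): K contains P ✓
(K, V): K contains V ✓
(Q, H): Q contains H ✓
(W, V): W contains V ✓
Count: 17.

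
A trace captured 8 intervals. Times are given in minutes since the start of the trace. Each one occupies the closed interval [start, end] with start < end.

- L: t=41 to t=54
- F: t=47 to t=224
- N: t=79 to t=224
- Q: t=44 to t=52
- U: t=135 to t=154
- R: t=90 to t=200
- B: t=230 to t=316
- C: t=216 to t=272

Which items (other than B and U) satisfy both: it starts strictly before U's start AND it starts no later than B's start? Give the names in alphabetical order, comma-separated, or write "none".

F, L, N, Q, R

Conditions: its start is strictly before U's start (X.start < t=135) AND its start is no later than B's start (X.start <= t=230).
C: start t=216 < t=135? ✗; start t=216 <= t=230? ✓ → no.
F: start t=47 < t=135? ✓; start t=47 <= t=230? ✓ → yes.
L: start t=41 < t=135? ✓; start t=41 <= t=230? ✓ → yes.
N: start t=79 < t=135? ✓; start t=79 <= t=230? ✓ → yes.
Q: start t=44 < t=135? ✓; start t=44 <= t=230? ✓ → yes.
R: start t=90 < t=135? ✓; start t=90 <= t=230? ✓ → yes.
Result: F, L, N, Q, R.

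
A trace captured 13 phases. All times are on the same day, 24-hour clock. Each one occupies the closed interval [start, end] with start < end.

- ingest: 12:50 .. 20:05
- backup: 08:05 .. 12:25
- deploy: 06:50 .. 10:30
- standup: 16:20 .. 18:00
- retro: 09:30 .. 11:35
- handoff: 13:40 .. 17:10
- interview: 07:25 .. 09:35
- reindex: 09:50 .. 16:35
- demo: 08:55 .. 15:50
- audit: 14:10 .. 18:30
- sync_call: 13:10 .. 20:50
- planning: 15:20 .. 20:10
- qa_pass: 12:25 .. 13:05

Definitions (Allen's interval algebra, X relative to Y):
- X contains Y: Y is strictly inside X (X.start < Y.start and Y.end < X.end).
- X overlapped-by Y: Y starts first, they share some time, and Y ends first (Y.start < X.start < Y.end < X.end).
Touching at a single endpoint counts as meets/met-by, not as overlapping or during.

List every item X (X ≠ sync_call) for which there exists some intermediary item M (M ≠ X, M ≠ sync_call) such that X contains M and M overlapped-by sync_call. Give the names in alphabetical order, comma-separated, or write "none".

Target sync_call = [13:10, 20:50].
Intermediaries M with M overlapped-by sync_call: none.
Union: none.

none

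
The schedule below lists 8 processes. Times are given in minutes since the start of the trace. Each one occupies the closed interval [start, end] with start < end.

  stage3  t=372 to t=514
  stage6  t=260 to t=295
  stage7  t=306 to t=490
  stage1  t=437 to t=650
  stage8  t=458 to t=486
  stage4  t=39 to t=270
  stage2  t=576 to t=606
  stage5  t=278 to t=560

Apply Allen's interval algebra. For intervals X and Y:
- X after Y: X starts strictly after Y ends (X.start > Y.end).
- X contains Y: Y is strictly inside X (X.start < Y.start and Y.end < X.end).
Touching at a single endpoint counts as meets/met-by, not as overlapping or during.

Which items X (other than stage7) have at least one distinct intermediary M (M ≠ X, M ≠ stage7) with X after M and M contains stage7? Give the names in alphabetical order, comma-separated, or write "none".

stage2

Target stage7 = [t=306, t=490].
Intermediaries M with M contains stage7: stage5.
Via stage5 — items with X after stage5: stage2.
Union: stage2.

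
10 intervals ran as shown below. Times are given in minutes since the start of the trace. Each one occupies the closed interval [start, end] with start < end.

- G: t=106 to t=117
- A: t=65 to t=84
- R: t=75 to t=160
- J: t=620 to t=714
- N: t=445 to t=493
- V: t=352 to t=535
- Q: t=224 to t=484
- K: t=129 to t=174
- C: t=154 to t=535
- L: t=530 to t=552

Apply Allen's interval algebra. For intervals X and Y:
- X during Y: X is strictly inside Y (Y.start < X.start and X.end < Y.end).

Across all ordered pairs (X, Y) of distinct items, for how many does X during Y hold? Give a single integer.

4

Checking all 90 ordered pairs for relation 'during'; matching pairs in alphabetical order:
(G, R): G during R ✓
(N, C): N during C ✓
(N, V): N during V ✓
(Q, C): Q during C ✓
Count: 4.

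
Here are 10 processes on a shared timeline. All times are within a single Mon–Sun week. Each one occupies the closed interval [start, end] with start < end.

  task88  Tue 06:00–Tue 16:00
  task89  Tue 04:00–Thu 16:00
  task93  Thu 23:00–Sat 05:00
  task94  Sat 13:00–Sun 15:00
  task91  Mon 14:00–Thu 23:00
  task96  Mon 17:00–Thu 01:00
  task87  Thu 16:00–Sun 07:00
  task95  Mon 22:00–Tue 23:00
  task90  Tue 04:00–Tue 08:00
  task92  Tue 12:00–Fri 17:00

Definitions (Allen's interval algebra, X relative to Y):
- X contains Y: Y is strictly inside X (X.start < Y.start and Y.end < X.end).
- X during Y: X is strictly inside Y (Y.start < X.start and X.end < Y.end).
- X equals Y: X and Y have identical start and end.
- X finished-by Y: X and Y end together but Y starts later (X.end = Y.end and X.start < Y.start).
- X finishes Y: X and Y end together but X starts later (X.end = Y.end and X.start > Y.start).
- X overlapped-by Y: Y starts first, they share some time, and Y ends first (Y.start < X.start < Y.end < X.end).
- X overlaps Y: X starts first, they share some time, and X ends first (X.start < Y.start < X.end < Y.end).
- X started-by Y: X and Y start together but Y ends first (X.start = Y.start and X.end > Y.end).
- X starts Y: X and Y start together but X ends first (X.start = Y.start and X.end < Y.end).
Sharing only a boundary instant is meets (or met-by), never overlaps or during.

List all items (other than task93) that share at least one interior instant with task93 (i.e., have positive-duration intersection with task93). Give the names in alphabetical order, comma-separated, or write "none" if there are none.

Target task93 = [Thu 23:00, Sat 05:00].
task87 [Thu 16:00, Sun 07:00] → contains → yes.
task88 [Tue 06:00, Tue 16:00] → before → no.
task89 [Tue 04:00, Thu 16:00] → before → no.
task90 [Tue 04:00, Tue 08:00] → before → no.
task91 [Mon 14:00, Thu 23:00] → meets → no.
task92 [Tue 12:00, Fri 17:00] → overlaps → yes.
task94 [Sat 13:00, Sun 15:00] → after → no.
task95 [Mon 22:00, Tue 23:00] → before → no.
task96 [Mon 17:00, Thu 01:00] → before → no.
Result: task87, task92.

task87, task92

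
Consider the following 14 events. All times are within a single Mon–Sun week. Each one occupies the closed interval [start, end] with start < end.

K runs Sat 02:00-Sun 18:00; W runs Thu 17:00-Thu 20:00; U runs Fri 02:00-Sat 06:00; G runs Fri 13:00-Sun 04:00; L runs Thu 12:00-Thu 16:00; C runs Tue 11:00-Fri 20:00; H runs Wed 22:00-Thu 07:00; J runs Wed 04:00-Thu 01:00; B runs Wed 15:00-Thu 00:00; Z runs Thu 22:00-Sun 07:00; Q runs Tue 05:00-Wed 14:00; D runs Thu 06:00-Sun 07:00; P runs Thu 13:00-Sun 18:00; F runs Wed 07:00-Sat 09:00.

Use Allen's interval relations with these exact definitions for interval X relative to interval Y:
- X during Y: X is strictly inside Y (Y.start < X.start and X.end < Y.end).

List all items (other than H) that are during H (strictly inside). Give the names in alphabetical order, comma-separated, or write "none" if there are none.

none

Target H = [Wed 22:00, Thu 07:00].
B [Wed 15:00, Thu 00:00] → overlaps → no.
C [Tue 11:00, Fri 20:00] → contains → no.
D [Thu 06:00, Sun 07:00] → overlapped-by → no.
F [Wed 07:00, Sat 09:00] → contains → no.
G [Fri 13:00, Sun 04:00] → after → no.
J [Wed 04:00, Thu 01:00] → overlaps → no.
K [Sat 02:00, Sun 18:00] → after → no.
L [Thu 12:00, Thu 16:00] → after → no.
P [Thu 13:00, Sun 18:00] → after → no.
Q [Tue 05:00, Wed 14:00] → before → no.
U [Fri 02:00, Sat 06:00] → after → no.
W [Thu 17:00, Thu 20:00] → after → no.
Z [Thu 22:00, Sun 07:00] → after → no.
Result: none.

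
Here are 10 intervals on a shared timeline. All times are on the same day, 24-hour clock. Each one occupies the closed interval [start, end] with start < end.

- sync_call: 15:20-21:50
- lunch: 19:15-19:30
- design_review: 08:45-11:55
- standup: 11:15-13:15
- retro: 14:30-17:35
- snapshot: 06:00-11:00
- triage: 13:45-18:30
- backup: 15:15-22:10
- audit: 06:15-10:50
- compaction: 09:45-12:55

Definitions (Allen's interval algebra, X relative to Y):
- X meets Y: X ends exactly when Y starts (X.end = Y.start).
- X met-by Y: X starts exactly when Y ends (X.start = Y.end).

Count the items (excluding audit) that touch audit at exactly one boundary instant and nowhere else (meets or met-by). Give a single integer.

Target audit = [06:15, 10:50].
backup [15:15, 22:10] → after → no.
compaction [09:45, 12:55] → overlapped-by → no.
design_review [08:45, 11:55] → overlapped-by → no.
lunch [19:15, 19:30] → after → no.
retro [14:30, 17:35] → after → no.
snapshot [06:00, 11:00] → contains → no.
standup [11:15, 13:15] → after → no.
sync_call [15:20, 21:50] → after → no.
triage [13:45, 18:30] → after → no.
Total: 0.

0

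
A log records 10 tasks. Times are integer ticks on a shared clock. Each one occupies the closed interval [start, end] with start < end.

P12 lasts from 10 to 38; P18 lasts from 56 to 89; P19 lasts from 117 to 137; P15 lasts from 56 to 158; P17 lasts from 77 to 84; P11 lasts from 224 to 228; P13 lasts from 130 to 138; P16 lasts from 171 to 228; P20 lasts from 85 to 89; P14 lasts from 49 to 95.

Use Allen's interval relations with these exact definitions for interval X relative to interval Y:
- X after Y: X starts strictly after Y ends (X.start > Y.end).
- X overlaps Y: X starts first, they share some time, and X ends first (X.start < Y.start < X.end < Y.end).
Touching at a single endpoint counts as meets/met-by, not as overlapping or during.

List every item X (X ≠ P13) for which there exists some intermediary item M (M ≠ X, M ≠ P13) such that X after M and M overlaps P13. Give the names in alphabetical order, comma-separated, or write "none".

Target P13 = [130, 138].
Intermediaries M with M overlaps P13: P19.
Via P19 — items with X after P19: P11, P16.
Union: P11, P16.

P11, P16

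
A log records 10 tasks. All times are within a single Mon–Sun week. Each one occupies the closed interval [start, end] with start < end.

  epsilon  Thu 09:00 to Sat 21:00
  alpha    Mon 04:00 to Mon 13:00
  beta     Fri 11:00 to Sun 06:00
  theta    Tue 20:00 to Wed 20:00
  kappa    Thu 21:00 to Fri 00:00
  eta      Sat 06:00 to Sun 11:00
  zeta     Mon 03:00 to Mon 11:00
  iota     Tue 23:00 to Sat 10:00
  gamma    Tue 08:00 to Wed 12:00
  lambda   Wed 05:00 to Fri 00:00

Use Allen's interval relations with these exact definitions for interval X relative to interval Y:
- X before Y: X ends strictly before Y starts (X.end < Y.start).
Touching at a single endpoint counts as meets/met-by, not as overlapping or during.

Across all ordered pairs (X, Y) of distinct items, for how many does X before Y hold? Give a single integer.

Checking all 90 ordered pairs for relation 'before'; matching pairs in alphabetical order:
(alpha, beta): alpha before beta ✓
(alpha, epsilon): alpha before epsilon ✓
(alpha, eta): alpha before eta ✓
(alpha, gamma): alpha before gamma ✓
(alpha, iota): alpha before iota ✓
(alpha, kappa): alpha before kappa ✓
(alpha, lambda): alpha before lambda ✓
(alpha, theta): alpha before theta ✓
(gamma, beta): gamma before beta ✓
(gamma, epsilon): gamma before epsilon ✓
(gamma, eta): gamma before eta ✓
(gamma, kappa): gamma before kappa ✓
(kappa, beta): kappa before beta ✓
(kappa, eta): kappa before eta ✓
(lambda, beta): lambda before beta ✓
(lambda, eta): lambda before eta ✓
(theta, beta): theta before beta ✓
(theta, epsilon): theta before epsilon ✓
(theta, eta): theta before eta ✓
(theta, kappa): theta before kappa ✓
(zeta, beta): zeta before beta ✓
(zeta, epsilon): zeta before epsilon ✓
(zeta, eta): zeta before eta ✓
(zeta, gamma): zeta before gamma ✓
... plus 4 further pairs not listed.
Count: 28.

28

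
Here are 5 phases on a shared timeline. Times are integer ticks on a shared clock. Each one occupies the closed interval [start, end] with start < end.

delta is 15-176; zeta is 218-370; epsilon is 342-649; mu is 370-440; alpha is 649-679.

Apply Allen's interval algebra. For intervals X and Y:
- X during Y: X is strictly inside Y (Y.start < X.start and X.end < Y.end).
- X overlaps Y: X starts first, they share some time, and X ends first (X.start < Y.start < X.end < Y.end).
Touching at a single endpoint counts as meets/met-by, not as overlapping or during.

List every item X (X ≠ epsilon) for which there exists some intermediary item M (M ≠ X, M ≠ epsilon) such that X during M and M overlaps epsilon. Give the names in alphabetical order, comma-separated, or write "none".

none

Target epsilon = [342, 649].
Intermediaries M with M overlaps epsilon: zeta.
Via zeta — items with X during zeta: none.
Union: none.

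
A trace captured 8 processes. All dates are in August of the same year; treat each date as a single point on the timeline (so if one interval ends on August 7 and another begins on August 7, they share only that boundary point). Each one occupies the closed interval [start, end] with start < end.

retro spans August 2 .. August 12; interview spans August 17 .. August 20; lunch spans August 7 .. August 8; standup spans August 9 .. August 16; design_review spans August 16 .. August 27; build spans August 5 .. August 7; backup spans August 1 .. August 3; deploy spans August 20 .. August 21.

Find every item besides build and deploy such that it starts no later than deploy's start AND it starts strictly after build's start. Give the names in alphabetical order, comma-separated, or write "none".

design_review, interview, lunch, standup

Conditions: its start is no later than deploy's start (X.start <= August 20) AND its start is strictly after build's start (X.start > August 5).
backup: start August 1 <= August 20? ✓; start August 1 > August 5? ✗ → no.
design_review: start August 16 <= August 20? ✓; start August 16 > August 5? ✓ → yes.
interview: start August 17 <= August 20? ✓; start August 17 > August 5? ✓ → yes.
lunch: start August 7 <= August 20? ✓; start August 7 > August 5? ✓ → yes.
retro: start August 2 <= August 20? ✓; start August 2 > August 5? ✗ → no.
standup: start August 9 <= August 20? ✓; start August 9 > August 5? ✓ → yes.
Result: design_review, interview, lunch, standup.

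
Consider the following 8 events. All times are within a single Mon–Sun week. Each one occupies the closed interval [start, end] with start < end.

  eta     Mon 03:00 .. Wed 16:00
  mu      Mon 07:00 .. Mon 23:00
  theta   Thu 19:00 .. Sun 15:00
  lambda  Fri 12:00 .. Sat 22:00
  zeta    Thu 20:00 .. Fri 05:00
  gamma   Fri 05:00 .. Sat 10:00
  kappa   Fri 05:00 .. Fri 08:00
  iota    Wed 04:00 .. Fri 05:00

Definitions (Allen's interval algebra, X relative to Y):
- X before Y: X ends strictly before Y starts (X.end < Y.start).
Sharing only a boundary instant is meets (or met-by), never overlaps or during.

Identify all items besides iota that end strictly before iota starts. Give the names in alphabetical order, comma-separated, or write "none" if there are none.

Target iota = [Wed 04:00, Fri 05:00].
eta [Mon 03:00, Wed 16:00] → overlaps → no.
gamma [Fri 05:00, Sat 10:00] → met-by → no.
kappa [Fri 05:00, Fri 08:00] → met-by → no.
lambda [Fri 12:00, Sat 22:00] → after → no.
mu [Mon 07:00, Mon 23:00] → before → yes.
theta [Thu 19:00, Sun 15:00] → overlapped-by → no.
zeta [Thu 20:00, Fri 05:00] → finishes → no.
Result: mu.

mu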